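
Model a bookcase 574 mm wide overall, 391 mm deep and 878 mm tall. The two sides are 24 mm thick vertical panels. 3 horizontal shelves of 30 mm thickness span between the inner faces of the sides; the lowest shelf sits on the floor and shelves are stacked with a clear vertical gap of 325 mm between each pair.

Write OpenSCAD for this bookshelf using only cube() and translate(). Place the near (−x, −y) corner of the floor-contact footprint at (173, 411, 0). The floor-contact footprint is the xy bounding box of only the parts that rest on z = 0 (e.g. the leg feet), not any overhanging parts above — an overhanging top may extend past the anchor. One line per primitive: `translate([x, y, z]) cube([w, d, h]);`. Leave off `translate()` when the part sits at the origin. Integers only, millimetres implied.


translate([173, 411, 0]) cube([24, 391, 878]);
translate([723, 411, 0]) cube([24, 391, 878]);
translate([197, 411, 0]) cube([526, 391, 30]);
translate([197, 411, 355]) cube([526, 391, 30]);
translate([197, 411, 710]) cube([526, 391, 30]);


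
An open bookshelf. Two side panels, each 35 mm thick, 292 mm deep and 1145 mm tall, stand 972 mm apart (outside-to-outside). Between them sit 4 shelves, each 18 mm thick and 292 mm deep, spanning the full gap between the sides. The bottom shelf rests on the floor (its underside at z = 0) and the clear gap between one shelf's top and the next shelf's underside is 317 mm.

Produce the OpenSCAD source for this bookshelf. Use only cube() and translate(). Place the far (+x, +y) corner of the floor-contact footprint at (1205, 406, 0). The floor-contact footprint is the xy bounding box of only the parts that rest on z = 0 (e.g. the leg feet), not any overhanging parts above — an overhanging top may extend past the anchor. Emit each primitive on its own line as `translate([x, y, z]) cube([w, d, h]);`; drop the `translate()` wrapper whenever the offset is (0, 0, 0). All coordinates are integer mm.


translate([233, 114, 0]) cube([35, 292, 1145]);
translate([1170, 114, 0]) cube([35, 292, 1145]);
translate([268, 114, 0]) cube([902, 292, 18]);
translate([268, 114, 335]) cube([902, 292, 18]);
translate([268, 114, 670]) cube([902, 292, 18]);
translate([268, 114, 1005]) cube([902, 292, 18]);


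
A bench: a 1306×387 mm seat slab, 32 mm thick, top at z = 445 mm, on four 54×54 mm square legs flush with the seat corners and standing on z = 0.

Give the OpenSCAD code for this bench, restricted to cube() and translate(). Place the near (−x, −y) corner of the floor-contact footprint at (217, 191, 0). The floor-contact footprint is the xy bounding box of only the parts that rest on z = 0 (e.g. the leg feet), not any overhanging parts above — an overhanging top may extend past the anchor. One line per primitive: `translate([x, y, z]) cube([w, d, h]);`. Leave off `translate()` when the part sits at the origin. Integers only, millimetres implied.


translate([217, 191, 413]) cube([1306, 387, 32]);
translate([217, 191, 0]) cube([54, 54, 413]);
translate([217, 524, 0]) cube([54, 54, 413]);
translate([1469, 191, 0]) cube([54, 54, 413]);
translate([1469, 524, 0]) cube([54, 54, 413]);


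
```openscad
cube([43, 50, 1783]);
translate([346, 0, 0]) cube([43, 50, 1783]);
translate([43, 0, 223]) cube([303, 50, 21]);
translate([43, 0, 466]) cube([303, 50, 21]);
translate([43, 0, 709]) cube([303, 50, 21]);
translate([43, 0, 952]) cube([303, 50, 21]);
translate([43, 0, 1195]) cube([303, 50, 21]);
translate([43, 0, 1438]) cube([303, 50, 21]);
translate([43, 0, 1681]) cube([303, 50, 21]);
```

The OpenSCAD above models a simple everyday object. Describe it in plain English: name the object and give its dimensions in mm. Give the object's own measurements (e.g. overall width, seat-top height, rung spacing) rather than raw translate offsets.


A straight ladder. Two 43×50 mm vertical rails, 1783 mm tall, stand 389 mm apart (outside-to-outside) with their front faces coplanar on the −y side. 7 rungs, each 50 mm deep and 21 mm tall, span between the inner faces of the rails, front faces flush with the rails. The lowest rung's underside is at z = 223 mm and rungs are spaced 243 mm apart (underside to underside).


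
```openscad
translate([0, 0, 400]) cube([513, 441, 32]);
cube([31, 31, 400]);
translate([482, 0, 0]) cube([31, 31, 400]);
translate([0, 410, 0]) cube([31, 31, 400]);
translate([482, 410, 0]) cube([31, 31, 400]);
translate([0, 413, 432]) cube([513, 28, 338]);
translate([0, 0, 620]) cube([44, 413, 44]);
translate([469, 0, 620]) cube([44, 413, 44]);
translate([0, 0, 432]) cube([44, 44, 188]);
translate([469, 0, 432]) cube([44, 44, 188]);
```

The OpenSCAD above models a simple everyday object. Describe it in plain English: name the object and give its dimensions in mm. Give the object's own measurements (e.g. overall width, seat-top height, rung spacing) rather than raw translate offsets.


A chair. The seat is a 513×441×32 mm slab with its top at z = 432 mm, on four 31×31 mm corner legs (flush with the seat edges, standing on z = 0). A flat backrest 28 mm thick, 338 mm tall, spans the full seat width and rises from the seat top along its +y edge, rear face flush with the rear of the seat. Two armrests of 44×44 mm section run along each side from the seat's front edge to the front of the backrest, top faces 232 mm above the seat top and outer faces flush with the seat's x-edges; a 44×44 mm post under the front of each armrest stands on the seat at the front corner.


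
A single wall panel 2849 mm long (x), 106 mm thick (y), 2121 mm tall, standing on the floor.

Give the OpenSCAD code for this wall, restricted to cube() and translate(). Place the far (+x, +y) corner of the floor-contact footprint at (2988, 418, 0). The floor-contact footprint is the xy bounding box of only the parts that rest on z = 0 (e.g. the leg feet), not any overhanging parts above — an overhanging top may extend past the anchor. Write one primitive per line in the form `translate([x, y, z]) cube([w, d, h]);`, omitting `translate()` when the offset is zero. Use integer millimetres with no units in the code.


translate([139, 312, 0]) cube([2849, 106, 2121]);


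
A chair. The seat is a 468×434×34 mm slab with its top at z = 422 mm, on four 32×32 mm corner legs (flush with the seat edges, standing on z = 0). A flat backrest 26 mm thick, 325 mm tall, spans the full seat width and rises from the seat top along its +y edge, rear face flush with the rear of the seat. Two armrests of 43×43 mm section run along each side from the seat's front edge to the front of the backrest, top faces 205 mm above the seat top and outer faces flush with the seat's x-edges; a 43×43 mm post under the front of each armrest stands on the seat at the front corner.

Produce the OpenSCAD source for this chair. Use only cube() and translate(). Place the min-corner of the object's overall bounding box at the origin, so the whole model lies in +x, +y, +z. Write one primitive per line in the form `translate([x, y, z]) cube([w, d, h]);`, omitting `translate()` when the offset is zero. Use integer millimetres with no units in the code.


// leg_h = 422 - 34 = 388
// arm post h = 205 - 43 = 162
translate([0, 0, 388]) cube([468, 434, 34]);
cube([32, 32, 388]);
translate([436, 0, 0]) cube([32, 32, 388]);
translate([0, 402, 0]) cube([32, 32, 388]);
translate([436, 402, 0]) cube([32, 32, 388]);
translate([0, 408, 422]) cube([468, 26, 325]);
translate([0, 0, 584]) cube([43, 408, 43]);
translate([425, 0, 584]) cube([43, 408, 43]);
translate([0, 0, 422]) cube([43, 43, 162]);
translate([425, 0, 422]) cube([43, 43, 162]);


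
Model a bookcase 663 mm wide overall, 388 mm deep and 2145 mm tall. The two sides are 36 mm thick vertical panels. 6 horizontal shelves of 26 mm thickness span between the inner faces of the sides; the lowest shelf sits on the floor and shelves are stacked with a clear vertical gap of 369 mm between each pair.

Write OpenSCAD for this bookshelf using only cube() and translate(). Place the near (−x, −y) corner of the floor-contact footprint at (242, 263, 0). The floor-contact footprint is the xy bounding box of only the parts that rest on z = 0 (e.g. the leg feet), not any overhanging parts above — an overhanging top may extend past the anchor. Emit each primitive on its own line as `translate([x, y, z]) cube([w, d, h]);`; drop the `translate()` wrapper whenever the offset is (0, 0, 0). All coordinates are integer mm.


translate([242, 263, 0]) cube([36, 388, 2145]);
translate([869, 263, 0]) cube([36, 388, 2145]);
translate([278, 263, 0]) cube([591, 388, 26]);
translate([278, 263, 395]) cube([591, 388, 26]);
translate([278, 263, 790]) cube([591, 388, 26]);
translate([278, 263, 1185]) cube([591, 388, 26]);
translate([278, 263, 1580]) cube([591, 388, 26]);
translate([278, 263, 1975]) cube([591, 388, 26]);


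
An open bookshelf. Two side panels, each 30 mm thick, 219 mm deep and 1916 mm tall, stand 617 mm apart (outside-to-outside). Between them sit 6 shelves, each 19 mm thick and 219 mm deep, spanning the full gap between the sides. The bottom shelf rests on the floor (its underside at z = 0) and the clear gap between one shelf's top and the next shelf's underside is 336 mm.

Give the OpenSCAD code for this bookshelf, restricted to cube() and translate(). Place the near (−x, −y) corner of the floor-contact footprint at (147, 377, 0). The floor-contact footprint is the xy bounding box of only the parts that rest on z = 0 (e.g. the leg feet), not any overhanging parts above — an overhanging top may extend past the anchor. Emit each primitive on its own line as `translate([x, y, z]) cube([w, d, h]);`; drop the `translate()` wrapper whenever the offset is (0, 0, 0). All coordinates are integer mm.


translate([147, 377, 0]) cube([30, 219, 1916]);
translate([734, 377, 0]) cube([30, 219, 1916]);
translate([177, 377, 0]) cube([557, 219, 19]);
translate([177, 377, 355]) cube([557, 219, 19]);
translate([177, 377, 710]) cube([557, 219, 19]);
translate([177, 377, 1065]) cube([557, 219, 19]);
translate([177, 377, 1420]) cube([557, 219, 19]);
translate([177, 377, 1775]) cube([557, 219, 19]);


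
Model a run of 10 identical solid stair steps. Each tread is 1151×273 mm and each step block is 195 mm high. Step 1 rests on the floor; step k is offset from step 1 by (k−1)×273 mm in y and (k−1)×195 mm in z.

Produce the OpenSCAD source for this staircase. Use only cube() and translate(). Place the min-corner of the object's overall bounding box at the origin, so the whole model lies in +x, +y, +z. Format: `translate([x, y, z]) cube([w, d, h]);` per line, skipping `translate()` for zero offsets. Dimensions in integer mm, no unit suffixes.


cube([1151, 273, 195]);
translate([0, 273, 195]) cube([1151, 273, 195]);
translate([0, 546, 390]) cube([1151, 273, 195]);
translate([0, 819, 585]) cube([1151, 273, 195]);
translate([0, 1092, 780]) cube([1151, 273, 195]);
translate([0, 1365, 975]) cube([1151, 273, 195]);
translate([0, 1638, 1170]) cube([1151, 273, 195]);
translate([0, 1911, 1365]) cube([1151, 273, 195]);
translate([0, 2184, 1560]) cube([1151, 273, 195]);
translate([0, 2457, 1755]) cube([1151, 273, 195]);


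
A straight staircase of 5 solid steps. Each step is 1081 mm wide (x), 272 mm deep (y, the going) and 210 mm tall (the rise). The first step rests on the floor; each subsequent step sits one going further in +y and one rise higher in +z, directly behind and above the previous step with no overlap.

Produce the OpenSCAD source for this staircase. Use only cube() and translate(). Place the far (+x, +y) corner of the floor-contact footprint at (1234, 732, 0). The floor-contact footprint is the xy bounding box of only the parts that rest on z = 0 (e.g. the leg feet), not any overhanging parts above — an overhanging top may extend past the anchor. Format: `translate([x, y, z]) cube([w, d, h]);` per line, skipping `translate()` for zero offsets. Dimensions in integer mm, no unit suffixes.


translate([153, 460, 0]) cube([1081, 272, 210]);
translate([153, 732, 210]) cube([1081, 272, 210]);
translate([153, 1004, 420]) cube([1081, 272, 210]);
translate([153, 1276, 630]) cube([1081, 272, 210]);
translate([153, 1548, 840]) cube([1081, 272, 210]);


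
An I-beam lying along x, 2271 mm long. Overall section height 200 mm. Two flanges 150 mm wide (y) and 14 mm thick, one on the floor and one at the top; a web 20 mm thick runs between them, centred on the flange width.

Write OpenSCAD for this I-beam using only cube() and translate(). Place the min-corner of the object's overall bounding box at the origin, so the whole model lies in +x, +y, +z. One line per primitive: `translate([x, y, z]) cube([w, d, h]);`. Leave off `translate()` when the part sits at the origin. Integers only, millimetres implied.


cube([2271, 150, 14]);
translate([0, 65, 14]) cube([2271, 20, 172]);
translate([0, 0, 186]) cube([2271, 150, 14]);


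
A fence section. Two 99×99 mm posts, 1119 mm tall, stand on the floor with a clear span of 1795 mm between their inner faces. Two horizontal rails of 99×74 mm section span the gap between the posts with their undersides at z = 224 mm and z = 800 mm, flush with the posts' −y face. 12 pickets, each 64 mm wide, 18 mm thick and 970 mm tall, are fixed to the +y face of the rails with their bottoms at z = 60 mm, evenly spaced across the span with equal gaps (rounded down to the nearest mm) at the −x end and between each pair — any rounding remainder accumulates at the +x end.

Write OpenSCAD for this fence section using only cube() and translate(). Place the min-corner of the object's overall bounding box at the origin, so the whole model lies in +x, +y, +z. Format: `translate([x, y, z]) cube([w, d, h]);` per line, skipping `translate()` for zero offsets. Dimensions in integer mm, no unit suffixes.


cube([99, 99, 1119]);
translate([1894, 0, 0]) cube([99, 99, 1119]);
translate([99, 0, 224]) cube([1795, 99, 74]);
translate([99, 0, 800]) cube([1795, 99, 74]);
translate([178, 99, 60]) cube([64, 18, 970]);
translate([321, 99, 60]) cube([64, 18, 970]);
translate([464, 99, 60]) cube([64, 18, 970]);
translate([607, 99, 60]) cube([64, 18, 970]);
translate([750, 99, 60]) cube([64, 18, 970]);
translate([893, 99, 60]) cube([64, 18, 970]);
translate([1036, 99, 60]) cube([64, 18, 970]);
translate([1179, 99, 60]) cube([64, 18, 970]);
translate([1322, 99, 60]) cube([64, 18, 970]);
translate([1465, 99, 60]) cube([64, 18, 970]);
translate([1608, 99, 60]) cube([64, 18, 970]);
translate([1751, 99, 60]) cube([64, 18, 970]);


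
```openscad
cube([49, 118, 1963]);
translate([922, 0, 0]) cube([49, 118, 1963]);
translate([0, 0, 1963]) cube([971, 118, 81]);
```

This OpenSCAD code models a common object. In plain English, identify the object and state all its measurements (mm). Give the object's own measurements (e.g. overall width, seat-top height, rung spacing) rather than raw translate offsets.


A door frame. The clear opening is 873 mm wide and 1963 mm high. Two 49 mm wide jambs, 118 mm deep, stand either side of the opening from the floor to the top of the opening. A 81 mm thick head sits across the top of both jambs, spanning the full outside width of the frame.


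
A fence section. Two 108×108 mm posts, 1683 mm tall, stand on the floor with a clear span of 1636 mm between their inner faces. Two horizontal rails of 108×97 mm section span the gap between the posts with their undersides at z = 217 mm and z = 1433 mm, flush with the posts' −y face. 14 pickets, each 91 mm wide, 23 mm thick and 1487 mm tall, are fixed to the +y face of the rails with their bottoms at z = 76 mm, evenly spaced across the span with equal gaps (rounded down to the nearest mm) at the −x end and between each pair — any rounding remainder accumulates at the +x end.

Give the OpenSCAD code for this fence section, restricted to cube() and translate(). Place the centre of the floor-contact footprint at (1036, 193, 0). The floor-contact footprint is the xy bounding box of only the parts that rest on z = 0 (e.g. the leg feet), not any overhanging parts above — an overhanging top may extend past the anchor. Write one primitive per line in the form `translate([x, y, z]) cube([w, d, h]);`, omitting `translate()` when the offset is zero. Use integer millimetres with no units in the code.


translate([110, 139, 0]) cube([108, 108, 1683]);
translate([1854, 139, 0]) cube([108, 108, 1683]);
translate([218, 139, 217]) cube([1636, 108, 97]);
translate([218, 139, 1433]) cube([1636, 108, 97]);
translate([242, 247, 76]) cube([91, 23, 1487]);
translate([357, 247, 76]) cube([91, 23, 1487]);
translate([472, 247, 76]) cube([91, 23, 1487]);
translate([587, 247, 76]) cube([91, 23, 1487]);
translate([702, 247, 76]) cube([91, 23, 1487]);
translate([817, 247, 76]) cube([91, 23, 1487]);
translate([932, 247, 76]) cube([91, 23, 1487]);
translate([1047, 247, 76]) cube([91, 23, 1487]);
translate([1162, 247, 76]) cube([91, 23, 1487]);
translate([1277, 247, 76]) cube([91, 23, 1487]);
translate([1392, 247, 76]) cube([91, 23, 1487]);
translate([1507, 247, 76]) cube([91, 23, 1487]);
translate([1622, 247, 76]) cube([91, 23, 1487]);
translate([1737, 247, 76]) cube([91, 23, 1487]);


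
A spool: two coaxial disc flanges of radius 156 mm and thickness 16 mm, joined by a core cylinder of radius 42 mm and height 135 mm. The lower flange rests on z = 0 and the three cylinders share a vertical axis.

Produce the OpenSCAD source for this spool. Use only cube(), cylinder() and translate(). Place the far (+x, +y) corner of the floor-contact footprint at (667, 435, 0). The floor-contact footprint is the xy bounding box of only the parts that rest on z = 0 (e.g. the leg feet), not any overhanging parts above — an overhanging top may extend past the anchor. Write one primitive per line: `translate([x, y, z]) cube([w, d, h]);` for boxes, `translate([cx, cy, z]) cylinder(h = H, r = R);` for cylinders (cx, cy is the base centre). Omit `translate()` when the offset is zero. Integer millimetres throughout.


translate([511, 279, 0]) cylinder(h = 16, r = 156);
translate([511, 279, 16]) cylinder(h = 135, r = 42);
translate([511, 279, 151]) cylinder(h = 16, r = 156);


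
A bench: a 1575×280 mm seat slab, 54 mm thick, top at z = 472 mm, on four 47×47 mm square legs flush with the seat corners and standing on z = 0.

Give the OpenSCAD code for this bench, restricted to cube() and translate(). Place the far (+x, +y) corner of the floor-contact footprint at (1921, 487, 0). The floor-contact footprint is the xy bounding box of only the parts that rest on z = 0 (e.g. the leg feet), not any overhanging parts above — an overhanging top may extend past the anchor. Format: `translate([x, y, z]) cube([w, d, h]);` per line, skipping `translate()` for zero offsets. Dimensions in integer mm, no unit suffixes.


translate([346, 207, 418]) cube([1575, 280, 54]);
translate([346, 207, 0]) cube([47, 47, 418]);
translate([346, 440, 0]) cube([47, 47, 418]);
translate([1874, 207, 0]) cube([47, 47, 418]);
translate([1874, 440, 0]) cube([47, 47, 418]);


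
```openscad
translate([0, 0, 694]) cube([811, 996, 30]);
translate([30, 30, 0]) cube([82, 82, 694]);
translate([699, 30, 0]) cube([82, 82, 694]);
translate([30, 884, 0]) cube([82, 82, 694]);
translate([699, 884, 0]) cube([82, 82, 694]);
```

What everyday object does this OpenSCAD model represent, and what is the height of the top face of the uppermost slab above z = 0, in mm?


A table. The table height is 724 mm.

A 811×996×30 slab sits at z = 694 on four 82 mm square posts — a table. The top surface is at 694 + 30 = 724 mm.


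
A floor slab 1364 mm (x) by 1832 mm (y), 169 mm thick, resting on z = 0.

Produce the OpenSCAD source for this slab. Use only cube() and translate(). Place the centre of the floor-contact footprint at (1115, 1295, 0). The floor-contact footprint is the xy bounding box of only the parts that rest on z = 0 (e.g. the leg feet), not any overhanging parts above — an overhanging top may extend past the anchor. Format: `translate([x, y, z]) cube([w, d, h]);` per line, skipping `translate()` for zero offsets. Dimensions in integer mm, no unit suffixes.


translate([433, 379, 0]) cube([1364, 1832, 169]);


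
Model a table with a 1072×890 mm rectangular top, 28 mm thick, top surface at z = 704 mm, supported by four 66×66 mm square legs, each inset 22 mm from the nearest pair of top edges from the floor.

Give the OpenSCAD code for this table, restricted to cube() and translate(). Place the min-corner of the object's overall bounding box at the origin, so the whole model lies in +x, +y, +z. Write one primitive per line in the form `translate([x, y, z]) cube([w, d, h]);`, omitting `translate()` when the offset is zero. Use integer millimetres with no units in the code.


// leg_h = 704 - 28 = 676
translate([0, 0, 676]) cube([1072, 890, 28]);
translate([22, 22, 0]) cube([66, 66, 676]);
translate([984, 22, 0]) cube([66, 66, 676]);
translate([22, 802, 0]) cube([66, 66, 676]);
translate([984, 802, 0]) cube([66, 66, 676]);


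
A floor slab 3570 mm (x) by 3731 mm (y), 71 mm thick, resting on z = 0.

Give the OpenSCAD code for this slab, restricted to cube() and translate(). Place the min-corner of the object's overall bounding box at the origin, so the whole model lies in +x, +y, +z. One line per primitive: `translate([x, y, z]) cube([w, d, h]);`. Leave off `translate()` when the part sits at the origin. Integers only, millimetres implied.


cube([3570, 3731, 71]);


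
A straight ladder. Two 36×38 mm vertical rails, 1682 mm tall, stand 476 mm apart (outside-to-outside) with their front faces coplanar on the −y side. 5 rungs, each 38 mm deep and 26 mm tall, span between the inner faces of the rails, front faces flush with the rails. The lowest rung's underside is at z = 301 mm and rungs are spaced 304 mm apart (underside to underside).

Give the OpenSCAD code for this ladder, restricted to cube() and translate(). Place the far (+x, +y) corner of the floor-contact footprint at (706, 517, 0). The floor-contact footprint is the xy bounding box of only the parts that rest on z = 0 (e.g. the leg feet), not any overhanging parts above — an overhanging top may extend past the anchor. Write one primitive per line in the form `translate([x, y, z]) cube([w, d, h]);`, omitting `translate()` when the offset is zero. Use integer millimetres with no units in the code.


// rung span = 476 - 2*36 = 404
// rung[k] z = 301 + k*304
translate([230, 479, 0]) cube([36, 38, 1682]);
translate([670, 479, 0]) cube([36, 38, 1682]);
translate([266, 479, 301]) cube([404, 38, 26]);
translate([266, 479, 605]) cube([404, 38, 26]);
translate([266, 479, 909]) cube([404, 38, 26]);
translate([266, 479, 1213]) cube([404, 38, 26]);
translate([266, 479, 1517]) cube([404, 38, 26]);


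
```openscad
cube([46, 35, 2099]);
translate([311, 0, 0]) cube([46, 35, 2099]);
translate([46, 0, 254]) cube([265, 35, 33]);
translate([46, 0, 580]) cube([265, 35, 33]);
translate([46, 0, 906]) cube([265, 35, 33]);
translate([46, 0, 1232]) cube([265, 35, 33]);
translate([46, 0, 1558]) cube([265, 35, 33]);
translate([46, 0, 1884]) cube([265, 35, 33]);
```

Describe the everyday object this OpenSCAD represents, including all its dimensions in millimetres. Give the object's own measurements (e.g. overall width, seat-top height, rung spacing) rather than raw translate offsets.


A straight ladder. Two 46×35 mm vertical rails, 2099 mm tall, stand 357 mm apart (outside-to-outside) with their front faces coplanar on the −y side. 6 rungs, each 35 mm deep and 33 mm tall, span between the inner faces of the rails, front faces flush with the rails. The lowest rung's underside is at z = 254 mm and rungs are spaced 326 mm apart (underside to underside).


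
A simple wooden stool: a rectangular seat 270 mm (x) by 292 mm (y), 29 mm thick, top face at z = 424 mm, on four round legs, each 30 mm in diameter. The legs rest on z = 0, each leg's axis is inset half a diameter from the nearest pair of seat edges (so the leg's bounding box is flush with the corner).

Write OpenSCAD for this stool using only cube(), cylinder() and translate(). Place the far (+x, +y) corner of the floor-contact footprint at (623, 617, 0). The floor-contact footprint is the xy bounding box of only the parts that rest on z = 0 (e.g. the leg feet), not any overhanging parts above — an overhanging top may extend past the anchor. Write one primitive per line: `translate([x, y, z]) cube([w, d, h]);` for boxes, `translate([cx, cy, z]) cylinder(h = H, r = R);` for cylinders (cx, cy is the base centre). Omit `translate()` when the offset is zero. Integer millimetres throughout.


translate([353, 325, 395]) cube([270, 292, 29]);
translate([368, 340, 0]) cylinder(h = 395, r = 15);
translate([608, 340, 0]) cylinder(h = 395, r = 15);
translate([368, 602, 0]) cylinder(h = 395, r = 15);
translate([608, 602, 0]) cylinder(h = 395, r = 15);


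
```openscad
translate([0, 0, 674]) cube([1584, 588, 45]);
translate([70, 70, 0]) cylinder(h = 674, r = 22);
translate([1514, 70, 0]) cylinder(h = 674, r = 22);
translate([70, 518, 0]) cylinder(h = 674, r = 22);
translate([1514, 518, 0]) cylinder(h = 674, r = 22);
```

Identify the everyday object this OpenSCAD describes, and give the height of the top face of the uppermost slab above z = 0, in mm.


A table. The table height is 719 mm.

A 1584×588×45 slab sits at z = 674 on four Ø44 mm round legs — a table. The top surface is at 674 + 45 = 719 mm.


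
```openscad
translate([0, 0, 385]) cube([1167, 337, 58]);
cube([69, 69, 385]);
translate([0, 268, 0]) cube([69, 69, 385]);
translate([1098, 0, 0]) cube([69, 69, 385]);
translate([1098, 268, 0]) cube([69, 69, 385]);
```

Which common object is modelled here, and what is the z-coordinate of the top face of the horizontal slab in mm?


A bench. The seat-top height is 443 mm.

A long slab on four corner posts — a bench. The slab sits at z = 385 with thickness 58, so the top is 385 + 58 = 443 mm.


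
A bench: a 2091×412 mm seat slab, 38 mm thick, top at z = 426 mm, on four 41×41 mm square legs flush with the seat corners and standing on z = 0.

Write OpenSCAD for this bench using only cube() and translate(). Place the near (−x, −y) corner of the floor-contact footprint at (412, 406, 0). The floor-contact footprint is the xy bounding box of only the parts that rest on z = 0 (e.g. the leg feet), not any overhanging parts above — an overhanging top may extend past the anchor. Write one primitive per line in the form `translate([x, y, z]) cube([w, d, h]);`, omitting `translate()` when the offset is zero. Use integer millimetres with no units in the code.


// leg_h = 426 − 38 = 388
translate([412, 406, 388]) cube([2091, 412, 38]);
translate([412, 406, 0]) cube([41, 41, 388]);
translate([412, 777, 0]) cube([41, 41, 388]);
translate([2462, 406, 0]) cube([41, 41, 388]);
translate([2462, 777, 0]) cube([41, 41, 388]);


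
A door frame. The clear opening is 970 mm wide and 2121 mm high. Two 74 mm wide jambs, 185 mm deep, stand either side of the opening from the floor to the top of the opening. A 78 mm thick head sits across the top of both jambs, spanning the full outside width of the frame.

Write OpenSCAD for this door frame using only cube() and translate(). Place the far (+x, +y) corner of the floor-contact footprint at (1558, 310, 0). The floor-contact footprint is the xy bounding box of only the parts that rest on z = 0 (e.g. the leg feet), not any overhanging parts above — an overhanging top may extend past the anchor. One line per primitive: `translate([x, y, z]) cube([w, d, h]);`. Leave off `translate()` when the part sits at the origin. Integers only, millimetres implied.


translate([440, 125, 0]) cube([74, 185, 2121]);
translate([1484, 125, 0]) cube([74, 185, 2121]);
translate([440, 125, 2121]) cube([1118, 185, 78]);


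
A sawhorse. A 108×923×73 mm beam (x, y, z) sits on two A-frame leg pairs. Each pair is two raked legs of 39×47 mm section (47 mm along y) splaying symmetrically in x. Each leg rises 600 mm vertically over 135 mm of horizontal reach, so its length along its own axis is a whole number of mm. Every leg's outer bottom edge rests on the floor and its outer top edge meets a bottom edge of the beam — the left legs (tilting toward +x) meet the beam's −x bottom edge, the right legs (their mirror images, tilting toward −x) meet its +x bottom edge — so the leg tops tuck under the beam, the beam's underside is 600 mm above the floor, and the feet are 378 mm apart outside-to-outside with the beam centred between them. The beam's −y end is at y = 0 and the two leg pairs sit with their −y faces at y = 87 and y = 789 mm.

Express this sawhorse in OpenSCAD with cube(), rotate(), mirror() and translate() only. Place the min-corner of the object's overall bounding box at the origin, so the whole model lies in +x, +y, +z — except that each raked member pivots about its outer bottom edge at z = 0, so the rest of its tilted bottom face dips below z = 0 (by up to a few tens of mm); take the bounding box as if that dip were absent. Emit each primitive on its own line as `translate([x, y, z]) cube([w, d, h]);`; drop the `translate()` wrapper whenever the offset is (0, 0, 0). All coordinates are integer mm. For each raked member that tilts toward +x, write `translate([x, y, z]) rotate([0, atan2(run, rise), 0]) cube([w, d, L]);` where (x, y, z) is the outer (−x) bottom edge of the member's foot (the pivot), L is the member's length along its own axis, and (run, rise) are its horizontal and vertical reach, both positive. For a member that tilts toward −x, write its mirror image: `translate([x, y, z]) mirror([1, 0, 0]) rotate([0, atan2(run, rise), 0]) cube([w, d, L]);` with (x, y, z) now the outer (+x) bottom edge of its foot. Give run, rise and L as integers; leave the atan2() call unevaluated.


translate([135, 0, 600]) cube([108, 923, 73]);
translate([0, 87, 0]) rotate([0, atan2(135, 600), 0]) cube([39, 47, 615]);
translate([378, 87, 0]) mirror([1, 0, 0]) rotate([0, atan2(135, 600), 0]) cube([39, 47, 615]);
translate([0, 789, 0]) rotate([0, atan2(135, 600), 0]) cube([39, 47, 615]);
translate([378, 789, 0]) mirror([1, 0, 0]) rotate([0, atan2(135, 600), 0]) cube([39, 47, 615]);


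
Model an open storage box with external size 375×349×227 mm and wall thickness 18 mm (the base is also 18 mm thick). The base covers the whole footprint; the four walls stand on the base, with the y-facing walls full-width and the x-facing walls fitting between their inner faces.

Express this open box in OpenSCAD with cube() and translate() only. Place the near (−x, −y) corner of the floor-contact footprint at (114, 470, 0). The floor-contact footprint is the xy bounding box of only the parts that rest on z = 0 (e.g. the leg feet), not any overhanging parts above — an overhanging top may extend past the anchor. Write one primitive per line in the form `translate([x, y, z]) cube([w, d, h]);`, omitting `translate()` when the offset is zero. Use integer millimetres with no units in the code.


translate([114, 470, 0]) cube([375, 349, 18]);
translate([114, 470, 18]) cube([375, 18, 209]);
translate([114, 801, 18]) cube([375, 18, 209]);
translate([114, 488, 18]) cube([18, 313, 209]);
translate([471, 488, 18]) cube([18, 313, 209]);


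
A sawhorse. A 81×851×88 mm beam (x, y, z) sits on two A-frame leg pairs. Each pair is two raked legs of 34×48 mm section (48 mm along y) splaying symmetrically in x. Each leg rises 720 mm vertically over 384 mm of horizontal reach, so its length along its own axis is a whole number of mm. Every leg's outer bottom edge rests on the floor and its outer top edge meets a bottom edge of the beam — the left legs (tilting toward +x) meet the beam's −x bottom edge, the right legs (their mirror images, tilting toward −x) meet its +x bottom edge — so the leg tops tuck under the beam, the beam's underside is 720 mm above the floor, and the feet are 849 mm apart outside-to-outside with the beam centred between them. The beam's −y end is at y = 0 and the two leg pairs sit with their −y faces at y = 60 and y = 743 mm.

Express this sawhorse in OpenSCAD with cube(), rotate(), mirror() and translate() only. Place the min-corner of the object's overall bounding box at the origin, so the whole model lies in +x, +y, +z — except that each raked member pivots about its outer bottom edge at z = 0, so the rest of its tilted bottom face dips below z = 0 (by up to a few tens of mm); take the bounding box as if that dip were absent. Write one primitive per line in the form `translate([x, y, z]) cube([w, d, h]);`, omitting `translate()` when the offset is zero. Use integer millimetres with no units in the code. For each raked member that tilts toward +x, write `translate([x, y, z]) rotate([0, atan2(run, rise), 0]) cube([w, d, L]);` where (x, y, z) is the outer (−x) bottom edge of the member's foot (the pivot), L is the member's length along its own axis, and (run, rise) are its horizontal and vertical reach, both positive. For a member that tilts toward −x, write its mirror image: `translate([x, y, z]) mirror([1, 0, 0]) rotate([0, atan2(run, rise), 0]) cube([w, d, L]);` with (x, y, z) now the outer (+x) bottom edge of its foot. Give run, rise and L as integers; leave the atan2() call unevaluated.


translate([384, 0, 720]) cube([81, 851, 88]);
translate([0, 60, 0]) rotate([0, atan2(384, 720), 0]) cube([34, 48, 816]);
translate([849, 60, 0]) mirror([1, 0, 0]) rotate([0, atan2(384, 720), 0]) cube([34, 48, 816]);
translate([0, 743, 0]) rotate([0, atan2(384, 720), 0]) cube([34, 48, 816]);
translate([849, 743, 0]) mirror([1, 0, 0]) rotate([0, atan2(384, 720), 0]) cube([34, 48, 816]);


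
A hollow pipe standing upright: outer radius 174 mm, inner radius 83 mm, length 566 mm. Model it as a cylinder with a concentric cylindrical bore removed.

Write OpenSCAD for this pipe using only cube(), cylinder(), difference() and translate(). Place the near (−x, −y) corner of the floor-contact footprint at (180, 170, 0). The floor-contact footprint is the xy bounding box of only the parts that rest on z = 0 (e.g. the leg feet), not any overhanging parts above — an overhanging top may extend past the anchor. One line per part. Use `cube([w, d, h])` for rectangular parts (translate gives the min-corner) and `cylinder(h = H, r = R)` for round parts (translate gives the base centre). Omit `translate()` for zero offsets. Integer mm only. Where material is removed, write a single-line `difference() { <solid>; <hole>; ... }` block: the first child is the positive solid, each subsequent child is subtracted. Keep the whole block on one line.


difference() { translate([354, 344, 0]) cylinder(h = 566, r = 174); translate([354, 344, 0]) cylinder(h = 566, r = 83); }


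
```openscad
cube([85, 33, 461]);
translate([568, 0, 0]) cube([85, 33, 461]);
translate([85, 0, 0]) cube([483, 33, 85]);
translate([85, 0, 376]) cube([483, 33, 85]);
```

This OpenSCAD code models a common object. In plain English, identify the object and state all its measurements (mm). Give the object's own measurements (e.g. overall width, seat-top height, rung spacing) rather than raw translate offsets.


A rectangular picture frame lying in the x–z plane (depth along y). The opening is 483 mm wide (x) by 291 mm tall (z), surrounded by a border 85 mm wide on all four sides. The frame is 33 mm deep and is made of two full-height vertical stiles with two horizontal rails fitted between them.


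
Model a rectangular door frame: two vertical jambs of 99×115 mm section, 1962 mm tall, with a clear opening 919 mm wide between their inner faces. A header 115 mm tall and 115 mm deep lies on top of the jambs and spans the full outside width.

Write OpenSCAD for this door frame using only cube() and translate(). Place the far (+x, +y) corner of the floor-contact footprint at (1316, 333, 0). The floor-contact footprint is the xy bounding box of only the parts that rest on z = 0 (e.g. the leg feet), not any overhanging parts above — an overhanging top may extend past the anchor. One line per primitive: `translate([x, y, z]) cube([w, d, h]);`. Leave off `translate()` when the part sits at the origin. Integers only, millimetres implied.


translate([199, 218, 0]) cube([99, 115, 1962]);
translate([1217, 218, 0]) cube([99, 115, 1962]);
translate([199, 218, 1962]) cube([1117, 115, 115]);


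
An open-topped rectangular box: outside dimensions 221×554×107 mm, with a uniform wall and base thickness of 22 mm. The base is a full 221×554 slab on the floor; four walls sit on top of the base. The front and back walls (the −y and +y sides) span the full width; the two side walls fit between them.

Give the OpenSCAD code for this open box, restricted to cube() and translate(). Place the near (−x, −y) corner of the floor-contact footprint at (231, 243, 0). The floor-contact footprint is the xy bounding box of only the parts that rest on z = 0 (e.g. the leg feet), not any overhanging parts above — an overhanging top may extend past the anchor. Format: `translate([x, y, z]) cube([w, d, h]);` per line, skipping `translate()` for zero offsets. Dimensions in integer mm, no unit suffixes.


translate([231, 243, 0]) cube([221, 554, 22]);
translate([231, 243, 22]) cube([221, 22, 85]);
translate([231, 775, 22]) cube([221, 22, 85]);
translate([231, 265, 22]) cube([22, 510, 85]);
translate([430, 265, 22]) cube([22, 510, 85]);


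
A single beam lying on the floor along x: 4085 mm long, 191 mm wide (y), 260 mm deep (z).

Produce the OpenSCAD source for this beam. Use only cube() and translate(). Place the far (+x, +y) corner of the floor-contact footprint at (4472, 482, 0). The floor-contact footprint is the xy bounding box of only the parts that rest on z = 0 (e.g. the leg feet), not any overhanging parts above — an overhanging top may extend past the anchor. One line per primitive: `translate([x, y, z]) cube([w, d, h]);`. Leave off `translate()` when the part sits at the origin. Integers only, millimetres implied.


translate([387, 291, 0]) cube([4085, 191, 260]);


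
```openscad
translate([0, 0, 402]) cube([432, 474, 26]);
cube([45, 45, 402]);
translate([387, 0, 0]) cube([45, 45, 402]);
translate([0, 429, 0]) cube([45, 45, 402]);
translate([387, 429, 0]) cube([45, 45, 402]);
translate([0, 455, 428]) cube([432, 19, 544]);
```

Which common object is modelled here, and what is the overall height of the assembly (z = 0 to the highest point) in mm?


A chair. The overall height is 972 mm.

A slab on four corner posts with a tall panel at the back — a chair. The seat slab sits at z = 402 with thickness 26, and the 544 mm backrest starts at the seat top, so the overall height is 402 + 26 + 544 = 972 mm.


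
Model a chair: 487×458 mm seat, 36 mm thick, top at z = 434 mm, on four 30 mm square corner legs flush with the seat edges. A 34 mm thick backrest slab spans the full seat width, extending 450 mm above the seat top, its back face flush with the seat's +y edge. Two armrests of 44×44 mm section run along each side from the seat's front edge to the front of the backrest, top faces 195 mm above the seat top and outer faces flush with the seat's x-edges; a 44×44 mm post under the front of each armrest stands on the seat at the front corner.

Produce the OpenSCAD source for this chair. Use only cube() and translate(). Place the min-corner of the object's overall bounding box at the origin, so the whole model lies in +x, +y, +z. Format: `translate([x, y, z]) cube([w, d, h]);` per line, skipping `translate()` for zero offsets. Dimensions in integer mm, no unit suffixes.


translate([0, 0, 398]) cube([487, 458, 36]);
cube([30, 30, 398]);
translate([457, 0, 0]) cube([30, 30, 398]);
translate([0, 428, 0]) cube([30, 30, 398]);
translate([457, 428, 0]) cube([30, 30, 398]);
translate([0, 424, 434]) cube([487, 34, 450]);
translate([0, 0, 585]) cube([44, 424, 44]);
translate([443, 0, 585]) cube([44, 424, 44]);
translate([0, 0, 434]) cube([44, 44, 151]);
translate([443, 0, 434]) cube([44, 44, 151]);


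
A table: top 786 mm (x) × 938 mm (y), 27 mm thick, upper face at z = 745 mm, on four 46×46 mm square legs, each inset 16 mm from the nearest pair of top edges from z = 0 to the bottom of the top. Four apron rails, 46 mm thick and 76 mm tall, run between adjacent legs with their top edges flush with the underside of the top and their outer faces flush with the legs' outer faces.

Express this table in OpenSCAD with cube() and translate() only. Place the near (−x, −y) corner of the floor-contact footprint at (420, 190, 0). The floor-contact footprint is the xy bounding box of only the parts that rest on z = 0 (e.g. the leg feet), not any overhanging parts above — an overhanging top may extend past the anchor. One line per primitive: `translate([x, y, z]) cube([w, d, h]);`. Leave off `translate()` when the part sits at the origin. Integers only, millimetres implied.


translate([404, 174, 718]) cube([786, 938, 27]);
translate([420, 190, 0]) cube([46, 46, 718]);
translate([1128, 190, 0]) cube([46, 46, 718]);
translate([420, 1050, 0]) cube([46, 46, 718]);
translate([1128, 1050, 0]) cube([46, 46, 718]);
translate([466, 190, 642]) cube([662, 46, 76]);
translate([466, 1050, 642]) cube([662, 46, 76]);
translate([420, 236, 642]) cube([46, 814, 76]);
translate([1128, 236, 642]) cube([46, 814, 76]);
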